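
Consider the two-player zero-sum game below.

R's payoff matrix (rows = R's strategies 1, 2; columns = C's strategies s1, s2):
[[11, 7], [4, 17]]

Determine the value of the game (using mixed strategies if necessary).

159/17

Row minima are 7 and 4, so R's maximin is 7; column maxima are 11 and 17, so C's minimax is 11. These differ, so the equilibrium is in mixed strategies.
Let R play 1 with probability p. C is indifferent when 11p + 4(1−p) = 7p + 17(1−p), giving p = 13/17.
Let C play s1 with probability q. R is indifferent when 11q + 7(1−q) = 4q + 17(1−q), giving q = 10/17.
The value is 11·(10/17) + (7)·(7/17) = 159/17.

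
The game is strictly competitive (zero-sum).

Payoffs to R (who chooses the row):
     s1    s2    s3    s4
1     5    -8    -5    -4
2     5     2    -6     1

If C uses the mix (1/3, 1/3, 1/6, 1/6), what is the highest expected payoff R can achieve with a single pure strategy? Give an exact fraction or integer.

1: (5)·(1/3) + (-8)·(1/3) + (-5)·(1/6) + (-4)·(1/6) = -5/2.
2: (5)·(1/3) + (2)·(1/3) + (-6)·(1/6) + (1)·(1/6) = 3/2.
The best pure response is 2 with expected payoff 3/2.

3/2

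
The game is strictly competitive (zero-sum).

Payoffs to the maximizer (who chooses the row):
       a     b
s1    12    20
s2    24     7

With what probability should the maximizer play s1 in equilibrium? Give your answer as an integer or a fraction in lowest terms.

Row minima are 12 and 7, so the maximizer's maximin is 12; column maxima are 24 and 20, so the minimizer's minimax is 20. These differ, so the equilibrium is in mixed strategies.
Let the maximizer play s1 with probability p. The minimizer is indifferent when 12p + 24(1−p) = 20p + 7(1−p), giving p = 17/25.

17/25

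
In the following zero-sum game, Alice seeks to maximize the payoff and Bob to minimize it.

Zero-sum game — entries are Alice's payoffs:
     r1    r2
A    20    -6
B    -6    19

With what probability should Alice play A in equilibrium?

Row minima are -6 and -6, so Alice's maximin is -6; column maxima are 20 and 19, so Bob's minimax is 19. These differ, so the equilibrium is in mixed strategies.
Let Alice play A with probability p. Bob is indifferent when 20p − 6(1−p) = −6p + 19(1−p), giving p = 25/51.

25/51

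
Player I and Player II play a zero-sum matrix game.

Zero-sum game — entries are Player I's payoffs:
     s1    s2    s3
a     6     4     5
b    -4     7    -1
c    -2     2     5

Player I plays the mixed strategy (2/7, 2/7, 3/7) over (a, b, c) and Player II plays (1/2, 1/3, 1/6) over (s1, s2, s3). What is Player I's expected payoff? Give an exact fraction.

73/42

Against (1/2, 1/3, 1/6), each row's expected payoff is a: 31/6; b: 1/6; c: 1/2.
Taking the (2/7, 2/7, 3/7)-weighted average: (2/7)·(31/6) + (2/7)·(1/6) + (3/7)·(1/2) = 73/42.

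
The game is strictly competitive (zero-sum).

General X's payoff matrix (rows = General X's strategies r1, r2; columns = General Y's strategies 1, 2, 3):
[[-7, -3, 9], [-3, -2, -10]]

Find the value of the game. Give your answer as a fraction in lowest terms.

Column 2 is strictly dominated by 1 for General Y (it gives General X more in every row).
The remaining 2×2 game on (r1, r2) × (1, 3) has no saddle point. Let General X play r1 with probability p; indifference gives −7p − 3(1−p) = 9p − 10(1−p), so p = 7/23.
Similarly General Y's optimal q on 1 is 19/23, and the value is -7·(19/23) + (9)·(4/23) = -97/23.

-97/23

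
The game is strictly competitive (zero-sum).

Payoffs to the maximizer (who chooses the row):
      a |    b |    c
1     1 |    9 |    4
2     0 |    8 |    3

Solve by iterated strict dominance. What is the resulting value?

1

Column c is strictly dominated by a for the minimizer (1<4, 0<3); eliminate c.
Column b is strictly dominated by a for the minimizer (1<9, 0<8); eliminate b.
Row 2 is strictly dominated by row 1 (1>0); eliminate 2.
Only (1, a) remains, with payoff 1.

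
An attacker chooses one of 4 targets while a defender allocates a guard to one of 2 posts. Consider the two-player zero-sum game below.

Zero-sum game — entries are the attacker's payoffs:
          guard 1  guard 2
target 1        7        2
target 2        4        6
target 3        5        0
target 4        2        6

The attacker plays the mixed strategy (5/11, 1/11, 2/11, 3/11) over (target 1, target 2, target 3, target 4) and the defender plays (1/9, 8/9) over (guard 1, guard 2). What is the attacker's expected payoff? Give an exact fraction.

109/33

Against (1/9, 8/9), each row's expected payoff is target 1: 23/9; target 2: 52/9; target 3: 5/9; target 4: 50/9.
Taking the (5/11, 1/11, 2/11, 3/11)-weighted average: (5/11)·(23/9) + (1/11)·(52/9) + (2/11)·(5/9) + (3/11)·(50/9) = 109/33.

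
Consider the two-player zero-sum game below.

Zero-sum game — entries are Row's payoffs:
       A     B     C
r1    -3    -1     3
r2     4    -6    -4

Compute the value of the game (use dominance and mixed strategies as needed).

-11/6

Column C is strictly dominated by B for Column (it gives Row more in every row).
The remaining 2×2 game on (r1, r2) × (A, B) has no saddle point. Let Row play r1 with probability p; indifference gives −3p + 4(1−p) = −p − 6(1−p), so p = 5/6.
Similarly Column's optimal q on A is 5/12, and the value is -3·(5/12) + (-1)·(7/12) = -11/6.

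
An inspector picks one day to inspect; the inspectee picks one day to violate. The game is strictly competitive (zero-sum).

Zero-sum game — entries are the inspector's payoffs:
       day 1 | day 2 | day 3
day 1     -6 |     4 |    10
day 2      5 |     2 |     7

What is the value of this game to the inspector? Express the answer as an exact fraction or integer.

Column day 3 is strictly dominated by day 2 for the inspectee (it gives the inspector more in every row).
The remaining 2×2 game on (day 1, day 2) × (day 1, day 2) has no saddle point. Let the inspector play day 1 with probability p; indifference gives −6p + 5(1−p) = 4p + 2(1−p), so p = 3/13.
Similarly the inspectee's optimal q on day 1 is 2/13, and the value is -6·(2/13) + (4)·(11/13) = 32/13.

32/13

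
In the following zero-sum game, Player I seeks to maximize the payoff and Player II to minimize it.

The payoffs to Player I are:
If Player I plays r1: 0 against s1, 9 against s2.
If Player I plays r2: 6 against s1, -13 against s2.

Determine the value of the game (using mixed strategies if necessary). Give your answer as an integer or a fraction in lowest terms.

27/14

Row minima are 0 and -13, so Player I's maximin is 0; column maxima are 6 and 9, so Player II's minimax is 6. These differ, so the equilibrium is in mixed strategies.
Let Player I play r1 with probability p. Player II is indifferent when 6(1−p) = 9p − 13(1−p), giving p = 19/28.
Let Player II play s1 with probability q. Player I is indifferent when 9(1−q) = 6q − 13(1−q), giving q = 11/14.
The value is 0·(11/14) + (9)·(3/14) = 27/14.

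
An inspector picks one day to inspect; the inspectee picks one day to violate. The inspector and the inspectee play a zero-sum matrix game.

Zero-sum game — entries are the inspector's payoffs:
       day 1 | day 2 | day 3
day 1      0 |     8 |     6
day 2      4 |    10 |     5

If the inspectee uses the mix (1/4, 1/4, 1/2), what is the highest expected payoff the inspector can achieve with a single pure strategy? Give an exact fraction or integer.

6

day 1: (0)·(1/4) + (8)·(1/4) + (6)·(1/2) = 5.
day 2: (4)·(1/4) + (10)·(1/4) + (5)·(1/2) = 6.
The best pure response is day 2 with expected payoff 6.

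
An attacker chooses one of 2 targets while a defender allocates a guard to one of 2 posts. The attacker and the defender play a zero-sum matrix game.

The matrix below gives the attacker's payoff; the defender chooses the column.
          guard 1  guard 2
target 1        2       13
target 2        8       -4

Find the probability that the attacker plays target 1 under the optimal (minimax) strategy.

Row minima are 2 and -4, so the attacker's maximin is 2; column maxima are 8 and 13, so the defender's minimax is 8. These differ, so the equilibrium is in mixed strategies.
Let the attacker play target 1 with probability p. The defender is indifferent when 2p + 8(1−p) = 13p − 4(1−p), giving p = 12/23.

12/23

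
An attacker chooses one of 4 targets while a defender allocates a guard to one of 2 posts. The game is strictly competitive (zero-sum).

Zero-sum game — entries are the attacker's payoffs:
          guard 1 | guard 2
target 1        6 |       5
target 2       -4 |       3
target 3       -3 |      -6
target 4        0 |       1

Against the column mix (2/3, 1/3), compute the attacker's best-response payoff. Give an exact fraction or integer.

target 1: (6)·(2/3) + (5)·(1/3) = 17/3.
target 2: (-4)·(2/3) + (3)·(1/3) = -5/3.
target 3: (-3)·(2/3) + (-6)·(1/3) = -4.
target 4: (0)·(2/3) + (1)·(1/3) = 1/3.
The best pure response is target 1 with expected payoff 17/3.

17/3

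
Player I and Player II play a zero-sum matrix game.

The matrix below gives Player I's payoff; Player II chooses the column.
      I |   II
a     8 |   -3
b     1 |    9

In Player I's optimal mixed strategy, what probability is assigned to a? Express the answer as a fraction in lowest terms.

Row minima are -3 and 1, so Player I's maximin is 1; column maxima are 8 and 9, so Player II's minimax is 8. These differ, so the equilibrium is in mixed strategies.
Let Player I play a with probability p. Player II is indifferent when 8p + (1−p) = −3p + 9(1−p), giving p = 8/19.

8/19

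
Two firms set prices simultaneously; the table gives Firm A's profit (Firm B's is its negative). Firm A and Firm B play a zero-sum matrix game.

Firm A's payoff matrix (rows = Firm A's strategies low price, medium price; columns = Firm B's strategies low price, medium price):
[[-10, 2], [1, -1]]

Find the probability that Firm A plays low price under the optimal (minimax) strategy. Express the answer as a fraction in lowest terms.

1/7

Row minima are -10 and -1, so Firm A's maximin is -1; column maxima are 1 and 2, so Firm B's minimax is 1. These differ, so the equilibrium is in mixed strategies.
Let Firm A play low price with probability p. Firm B is indifferent when −10p + (1−p) = 2p − (1−p), giving p = 1/7.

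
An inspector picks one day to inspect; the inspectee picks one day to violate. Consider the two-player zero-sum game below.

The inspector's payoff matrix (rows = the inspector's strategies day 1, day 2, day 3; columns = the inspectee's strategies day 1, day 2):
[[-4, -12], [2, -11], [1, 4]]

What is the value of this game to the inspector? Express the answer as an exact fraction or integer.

19/16

Row day 1 is strictly dominated by row day 2, so the inspector never plays it.
The remaining 2×2 game on (day 2, day 3) × (day 1, day 2) has no saddle point. Let the inspector play day 2 with probability p; indifference gives 2p + (1−p) = −11p + 4(1−p), so p = 3/16.
Similarly the inspectee's optimal q on day 1 is 15/16, and the value is 2·(15/16) + (-11)·(1/16) = 19/16.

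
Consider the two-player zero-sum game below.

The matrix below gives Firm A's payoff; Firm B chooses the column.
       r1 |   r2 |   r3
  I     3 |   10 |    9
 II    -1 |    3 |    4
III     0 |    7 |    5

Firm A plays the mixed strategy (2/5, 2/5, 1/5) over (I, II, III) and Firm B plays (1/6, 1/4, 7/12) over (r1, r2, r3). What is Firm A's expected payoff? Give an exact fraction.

Against (1/6, 1/4, 7/12), each row's expected payoff is I: 33/4; II: 35/12; III: 14/3.
Taking the (2/5, 2/5, 1/5)-weighted average: (2/5)·(33/4) + (2/5)·(35/12) + (1/5)·(14/3) = 27/5.

27/5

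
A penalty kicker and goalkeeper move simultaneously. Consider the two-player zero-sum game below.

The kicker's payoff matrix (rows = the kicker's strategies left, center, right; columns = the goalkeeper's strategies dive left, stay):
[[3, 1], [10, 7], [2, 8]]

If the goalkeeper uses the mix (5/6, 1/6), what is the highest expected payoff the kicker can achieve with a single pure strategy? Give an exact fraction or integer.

left: (3)·(5/6) + (1)·(1/6) = 8/3.
center: (10)·(5/6) + (7)·(1/6) = 19/2.
right: (2)·(5/6) + (8)·(1/6) = 3.
The best pure response is center with expected payoff 19/2.

19/2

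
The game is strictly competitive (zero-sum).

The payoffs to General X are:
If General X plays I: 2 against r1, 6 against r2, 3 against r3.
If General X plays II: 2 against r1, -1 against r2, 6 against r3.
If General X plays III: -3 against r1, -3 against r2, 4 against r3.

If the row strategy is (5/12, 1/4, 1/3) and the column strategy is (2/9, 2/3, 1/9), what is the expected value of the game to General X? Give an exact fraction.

Against (2/9, 2/3, 1/9), each row's expected payoff is I: 43/9; II: 4/9; III: -20/9.
Taking the (5/12, 1/4, 1/3)-weighted average: (5/12)·(43/9) + (1/4)·(4/9) + (1/3)·(-20/9) = 49/36.

49/36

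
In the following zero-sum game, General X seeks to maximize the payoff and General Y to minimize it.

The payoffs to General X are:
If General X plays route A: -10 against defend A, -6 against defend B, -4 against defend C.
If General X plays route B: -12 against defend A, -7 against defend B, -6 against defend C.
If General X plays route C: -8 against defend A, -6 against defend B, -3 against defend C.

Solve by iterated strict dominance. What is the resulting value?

Column defend B is strictly dominated by defend A for General Y (-10<-6, -12<-7, -8<-6); eliminate defend B.
Row route B is strictly dominated by row route A (-10>-12, -4>-6); eliminate route B.
Row route A is strictly dominated by row route C (-8>-10, -3>-4); eliminate route A.
Column defend C is strictly dominated by defend A for General Y (-8<-3); eliminate defend C.
Only (route C, defend A) remains, with payoff -8.

-8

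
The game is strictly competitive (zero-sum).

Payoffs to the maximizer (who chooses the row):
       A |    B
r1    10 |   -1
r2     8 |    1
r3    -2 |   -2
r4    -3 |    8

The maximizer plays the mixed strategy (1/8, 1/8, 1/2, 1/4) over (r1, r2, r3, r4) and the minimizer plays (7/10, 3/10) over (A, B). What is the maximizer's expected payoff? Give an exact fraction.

Against (7/10, 3/10), each row's expected payoff is r1: 67/10; r2: 59/10; r3: -2; r4: 3/10.
Taking the (1/8, 1/8, 1/2, 1/4)-weighted average: (1/8)·(67/10) + (1/8)·(59/10) + (1/2)·(-2) + (1/4)·(3/10) = 13/20.

13/20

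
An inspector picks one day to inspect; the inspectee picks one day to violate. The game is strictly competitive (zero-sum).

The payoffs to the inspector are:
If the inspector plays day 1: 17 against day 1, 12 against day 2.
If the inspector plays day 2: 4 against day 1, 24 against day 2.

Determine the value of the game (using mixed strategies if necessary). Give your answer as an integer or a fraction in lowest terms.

72/5

Row minima are 12 and 4, so the inspector's maximin is 12; column maxima are 17 and 24, so the inspectee's minimax is 17. These differ, so the equilibrium is in mixed strategies.
Let the inspector play day 1 with probability p. The inspectee is indifferent when 17p + 4(1−p) = 12p + 24(1−p), giving p = 4/5.
Let the inspectee play day 1 with probability q. The inspector is indifferent when 17q + 12(1−q) = 4q + 24(1−q), giving q = 12/25.
The value is 17·(12/25) + (12)·(13/25) = 72/5.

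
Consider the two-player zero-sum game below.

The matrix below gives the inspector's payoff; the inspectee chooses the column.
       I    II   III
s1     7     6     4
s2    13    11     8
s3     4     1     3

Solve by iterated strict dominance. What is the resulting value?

8

Column I is strictly dominated by II for the inspectee (6<7, 11<13, 1<4); eliminate I.
Row s3 is strictly dominated by row s1 (6>1, 4>3); eliminate s3.
Row s1 is strictly dominated by row s2 (11>6, 8>4); eliminate s1.
Column II is strictly dominated by III for the inspectee (8<11); eliminate II.
Only (s2, III) remains, with payoff 8.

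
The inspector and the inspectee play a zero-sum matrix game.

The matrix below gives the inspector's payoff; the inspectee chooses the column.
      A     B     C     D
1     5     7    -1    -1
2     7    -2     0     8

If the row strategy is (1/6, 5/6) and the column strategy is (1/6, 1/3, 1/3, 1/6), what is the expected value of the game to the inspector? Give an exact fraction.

71/36

Against (1/6, 1/3, 1/3, 1/6), each row's expected payoff is 1: 8/3; 2: 11/6.
Taking the (1/6, 5/6)-weighted average: (1/6)·(8/3) + (5/6)·(11/6) = 71/36.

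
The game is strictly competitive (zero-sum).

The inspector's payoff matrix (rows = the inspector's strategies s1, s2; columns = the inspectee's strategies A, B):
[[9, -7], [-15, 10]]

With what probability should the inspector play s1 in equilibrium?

25/41

Row minima are -7 and -15, so the inspector's maximin is -7; column maxima are 9 and 10, so the inspectee's minimax is 9. These differ, so the equilibrium is in mixed strategies.
Let the inspector play s1 with probability p. The inspectee is indifferent when 9p − 15(1−p) = −7p + 10(1−p), giving p = 25/41.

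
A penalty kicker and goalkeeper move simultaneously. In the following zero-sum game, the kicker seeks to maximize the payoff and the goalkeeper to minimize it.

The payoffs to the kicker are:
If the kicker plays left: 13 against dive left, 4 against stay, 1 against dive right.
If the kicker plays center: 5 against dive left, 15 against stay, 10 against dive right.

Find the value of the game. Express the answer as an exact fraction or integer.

125/17

Column stay is strictly dominated by dive right for the goalkeeper (it gives the kicker more in every row).
The remaining 2×2 game on (left, center) × (dive left, dive right) has no saddle point. Let the kicker play left with probability p; indifference gives 13p + 5(1−p) = p + 10(1−p), so p = 5/17.
Similarly the goalkeeper's optimal q on dive left is 9/17, and the value is 13·(9/17) + (1)·(8/17) = 125/17.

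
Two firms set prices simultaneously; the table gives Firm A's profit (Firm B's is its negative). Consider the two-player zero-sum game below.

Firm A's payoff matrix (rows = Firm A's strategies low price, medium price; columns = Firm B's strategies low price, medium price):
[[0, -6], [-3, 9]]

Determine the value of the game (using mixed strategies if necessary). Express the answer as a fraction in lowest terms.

-1

Row minima are -6 and -3, so Firm A's maximin is -3; column maxima are 0 and 9, so Firm B's minimax is 0. These differ, so the equilibrium is in mixed strategies.
Let Firm A play low price with probability p. Firm B is indifferent when −3(1−p) = −6p + 9(1−p), giving p = 2/3.
Let Firm B play low price with probability q. Firm A is indifferent when −6(1−q) = −3q + 9(1−q), giving q = 5/6.
The value is 0·(5/6) + (-6)·(1/6) = -1.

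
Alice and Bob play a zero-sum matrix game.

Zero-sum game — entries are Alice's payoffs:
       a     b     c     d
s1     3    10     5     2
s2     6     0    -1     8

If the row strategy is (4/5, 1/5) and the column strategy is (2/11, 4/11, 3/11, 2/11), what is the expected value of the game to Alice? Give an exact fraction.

Against (2/11, 4/11, 3/11, 2/11), each row's expected payoff is s1: 65/11; s2: 25/11.
Taking the (4/5, 1/5)-weighted average: (4/5)·(65/11) + (1/5)·(25/11) = 57/11.

57/11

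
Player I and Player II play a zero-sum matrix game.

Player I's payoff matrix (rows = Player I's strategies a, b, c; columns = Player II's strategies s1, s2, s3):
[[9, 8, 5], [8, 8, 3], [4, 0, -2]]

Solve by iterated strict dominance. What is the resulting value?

Row c is strictly dominated by row a (9>4, 8>0, 5>-2); eliminate c.
Column s2 is strictly dominated by s3 for Player II (5<8, 3<8); eliminate s2.
Column s1 is strictly dominated by s3 for Player II (5<9, 3<8); eliminate s1.
Row b is strictly dominated by row a (5>3); eliminate b.
Only (a, s3) remains, with payoff 5.

5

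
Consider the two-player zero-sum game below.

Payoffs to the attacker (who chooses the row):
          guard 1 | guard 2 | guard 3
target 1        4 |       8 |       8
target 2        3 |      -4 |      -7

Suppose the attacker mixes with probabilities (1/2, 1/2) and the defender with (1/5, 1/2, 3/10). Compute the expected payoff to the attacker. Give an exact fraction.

37/20

Against (1/5, 1/2, 3/10), each row's expected payoff is target 1: 36/5; target 2: -7/2.
Taking the (1/2, 1/2)-weighted average: (1/2)·(36/5) + (1/2)·(-7/2) = 37/20.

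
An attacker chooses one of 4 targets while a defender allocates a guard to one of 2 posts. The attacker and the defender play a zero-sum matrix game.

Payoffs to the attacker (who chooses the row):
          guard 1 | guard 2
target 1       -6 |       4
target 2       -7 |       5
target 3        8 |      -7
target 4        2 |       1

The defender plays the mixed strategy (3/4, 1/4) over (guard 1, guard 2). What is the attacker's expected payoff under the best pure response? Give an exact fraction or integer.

17/4

target 1: (-6)·(3/4) + (4)·(1/4) = -7/2.
target 2: (-7)·(3/4) + (5)·(1/4) = -4.
target 3: (8)·(3/4) + (-7)·(1/4) = 17/4.
target 4: (2)·(3/4) + (1)·(1/4) = 7/4.
The best pure response is target 3 with expected payoff 17/4.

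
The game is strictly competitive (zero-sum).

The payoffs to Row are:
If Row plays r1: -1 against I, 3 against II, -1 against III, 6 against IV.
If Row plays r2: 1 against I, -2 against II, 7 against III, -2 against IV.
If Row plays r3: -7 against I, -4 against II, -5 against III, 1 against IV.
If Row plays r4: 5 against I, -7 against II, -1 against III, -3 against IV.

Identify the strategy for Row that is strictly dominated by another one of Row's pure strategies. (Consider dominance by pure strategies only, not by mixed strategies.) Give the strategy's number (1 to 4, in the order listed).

Compare r3 with r1: -1 > -7, 3 > -4, -1 > -5, 6 > 1.
So r1 strictly dominates r3 for Row; r3 is strictly dominated.

3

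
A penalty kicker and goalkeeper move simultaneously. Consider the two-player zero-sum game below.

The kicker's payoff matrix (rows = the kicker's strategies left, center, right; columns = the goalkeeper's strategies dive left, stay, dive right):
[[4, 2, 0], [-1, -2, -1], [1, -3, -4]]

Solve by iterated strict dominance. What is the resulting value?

Column dive left is strictly dominated by stay for the goalkeeper (2<4, -2<-1, -3<1); eliminate dive left.
Row center is strictly dominated by row left (2>-2, 0>-1); eliminate center.
Row right is strictly dominated by row left (2>-3, 0>-4); eliminate right.
Column stay is strictly dominated by dive right for the goalkeeper (0<2); eliminate stay.
Only (left, dive right) remains, with payoff 0.

0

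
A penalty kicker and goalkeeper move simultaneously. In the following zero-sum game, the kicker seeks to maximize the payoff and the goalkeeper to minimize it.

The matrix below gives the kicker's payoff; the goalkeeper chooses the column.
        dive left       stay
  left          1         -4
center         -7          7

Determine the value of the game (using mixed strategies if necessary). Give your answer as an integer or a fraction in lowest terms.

Row minima are -4 and -7, so the kicker's maximin is -4; column maxima are 1 and 7, so the goalkeeper's minimax is 1. These differ, so the equilibrium is in mixed strategies.
Let the kicker play left with probability p. The goalkeeper is indifferent when p − 7(1−p) = −4p + 7(1−p), giving p = 14/19.
Let the goalkeeper play dive left with probability q. The kicker is indifferent when q − 4(1−q) = −7q + 7(1−q), giving q = 11/19.
The value is 1·(11/19) + (-4)·(8/19) = -21/19.

-21/19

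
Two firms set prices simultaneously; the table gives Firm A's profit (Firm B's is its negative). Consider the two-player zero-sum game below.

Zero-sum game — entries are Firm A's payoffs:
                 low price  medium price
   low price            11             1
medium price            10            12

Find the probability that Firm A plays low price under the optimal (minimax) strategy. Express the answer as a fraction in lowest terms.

1/6

Row minima are 1 and 10, so Firm A's maximin is 10; column maxima are 11 and 12, so Firm B's minimax is 11. These differ, so the equilibrium is in mixed strategies.
Let Firm A play low price with probability p. Firm B is indifferent when 11p + 10(1−p) = p + 12(1−p), giving p = 1/6.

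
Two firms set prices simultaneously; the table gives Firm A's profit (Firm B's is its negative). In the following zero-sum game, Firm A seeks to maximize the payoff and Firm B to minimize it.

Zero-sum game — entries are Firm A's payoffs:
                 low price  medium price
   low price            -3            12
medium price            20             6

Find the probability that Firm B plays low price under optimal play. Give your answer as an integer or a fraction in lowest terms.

Row minima are -3 and 6, so Firm A's maximin is 6; column maxima are 20 and 12, so Firm B's minimax is 12. These differ, so the equilibrium is in mixed strategies.
Let Firm B play low price with probability q. Firm A is indifferent when −3q + 12(1−q) = 20q + 6(1−q), giving q = 6/29.

6/29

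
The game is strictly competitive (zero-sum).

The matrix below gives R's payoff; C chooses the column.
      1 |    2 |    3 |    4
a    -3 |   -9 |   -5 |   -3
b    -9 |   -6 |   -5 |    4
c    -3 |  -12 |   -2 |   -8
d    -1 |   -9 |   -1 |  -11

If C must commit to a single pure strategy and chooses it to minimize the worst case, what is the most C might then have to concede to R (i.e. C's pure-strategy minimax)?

The worst case (largest entry) in each column is 1: -1, 2: -6, 3: -1, 4: 4.
The best (smallest) of these is -6.

-6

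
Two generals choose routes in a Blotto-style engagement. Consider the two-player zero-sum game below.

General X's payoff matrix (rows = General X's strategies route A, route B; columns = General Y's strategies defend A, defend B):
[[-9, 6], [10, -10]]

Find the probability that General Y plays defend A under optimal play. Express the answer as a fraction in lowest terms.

Row minima are -9 and -10, so General X's maximin is -9; column maxima are 10 and 6, so General Y's minimax is 6. These differ, so the equilibrium is in mixed strategies.
Let General Y play defend A with probability q. General X is indifferent when −9q + 6(1−q) = 10q − 10(1−q), giving q = 16/35.

16/35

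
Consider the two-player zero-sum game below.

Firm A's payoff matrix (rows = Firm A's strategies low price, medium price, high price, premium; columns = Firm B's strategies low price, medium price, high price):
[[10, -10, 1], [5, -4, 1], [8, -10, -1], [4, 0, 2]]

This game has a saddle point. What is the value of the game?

0

Row minima: -10, -4, -10, 0 → Firm A's maximin is 0.
Column maxima: 10, 0, 2 → Firm B's minimax is 0.
They coincide at (premium, medium price), so the value is 0.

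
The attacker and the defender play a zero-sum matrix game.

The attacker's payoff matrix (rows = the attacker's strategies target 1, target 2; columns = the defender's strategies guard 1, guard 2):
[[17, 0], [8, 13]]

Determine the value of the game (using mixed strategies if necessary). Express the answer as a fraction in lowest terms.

221/22

Row minima are 0 and 8, so the attacker's maximin is 8; column maxima are 17 and 13, so the defender's minimax is 13. These differ, so the equilibrium is in mixed strategies.
Let the attacker play target 1 with probability p. The defender is indifferent when 17p + 8(1−p) = 13(1−p), giving p = 5/22.
Let the defender play guard 1 with probability q. The attacker is indifferent when 17q = 8q + 13(1−q), giving q = 13/22.
The value is 17·(13/22) + (0)·(9/22) = 221/22.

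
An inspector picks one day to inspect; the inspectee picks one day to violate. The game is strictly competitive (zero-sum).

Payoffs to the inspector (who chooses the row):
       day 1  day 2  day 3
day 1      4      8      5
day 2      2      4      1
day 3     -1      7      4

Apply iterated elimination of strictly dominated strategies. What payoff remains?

Column day 2 is strictly dominated by day 1 for the inspectee (4<8, 2<4, -1<7); eliminate day 2.
Row day 3 is strictly dominated by row day 1 (4>-1, 5>4); eliminate day 3.
Row day 2 is strictly dominated by row day 1 (4>2, 5>1); eliminate day 2.
Column day 3 is strictly dominated by day 1 for the inspectee (4<5); eliminate day 3.
Only (day 1, day 1) remains, with payoff 4.

4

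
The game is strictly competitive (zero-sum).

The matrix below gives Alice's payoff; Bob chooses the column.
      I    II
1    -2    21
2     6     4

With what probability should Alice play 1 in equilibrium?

2/25

Row minima are -2 and 4, so Alice's maximin is 4; column maxima are 6 and 21, so Bob's minimax is 6. These differ, so the equilibrium is in mixed strategies.
Let Alice play 1 with probability p. Bob is indifferent when −2p + 6(1−p) = 21p + 4(1−p), giving p = 2/25.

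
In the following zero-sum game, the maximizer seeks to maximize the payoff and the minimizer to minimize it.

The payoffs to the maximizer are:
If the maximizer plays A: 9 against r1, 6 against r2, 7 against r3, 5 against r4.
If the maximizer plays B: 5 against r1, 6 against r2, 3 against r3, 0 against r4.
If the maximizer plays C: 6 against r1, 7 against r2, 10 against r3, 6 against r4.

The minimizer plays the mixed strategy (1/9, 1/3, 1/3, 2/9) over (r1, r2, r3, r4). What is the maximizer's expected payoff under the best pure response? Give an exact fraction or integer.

23/3

A: (9)·(1/9) + (6)·(1/3) + (7)·(1/3) + (5)·(2/9) = 58/9.
B: (5)·(1/9) + (6)·(1/3) + (3)·(1/3) + (0)·(2/9) = 32/9.
C: (6)·(1/9) + (7)·(1/3) + (10)·(1/3) + (6)·(2/9) = 23/3.
The best pure response is C with expected payoff 23/3.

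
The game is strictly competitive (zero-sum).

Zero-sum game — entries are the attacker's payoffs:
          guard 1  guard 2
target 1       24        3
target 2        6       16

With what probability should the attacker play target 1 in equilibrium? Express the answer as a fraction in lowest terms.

Row minima are 3 and 6, so the attacker's maximin is 6; column maxima are 24 and 16, so the defender's minimax is 16. These differ, so the equilibrium is in mixed strategies.
Let the attacker play target 1 with probability p. The defender is indifferent when 24p + 6(1−p) = 3p + 16(1−p), giving p = 10/31.

10/31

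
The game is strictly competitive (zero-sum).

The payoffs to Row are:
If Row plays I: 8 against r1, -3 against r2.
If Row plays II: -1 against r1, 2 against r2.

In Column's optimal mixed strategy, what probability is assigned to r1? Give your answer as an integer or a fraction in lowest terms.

Row minima are -3 and -1, so Row's maximin is -1; column maxima are 8 and 2, so Column's minimax is 2. These differ, so the equilibrium is in mixed strategies.
Let Column play r1 with probability q. Row is indifferent when 8q − 3(1−q) = −q + 2(1−q), giving q = 5/14.

5/14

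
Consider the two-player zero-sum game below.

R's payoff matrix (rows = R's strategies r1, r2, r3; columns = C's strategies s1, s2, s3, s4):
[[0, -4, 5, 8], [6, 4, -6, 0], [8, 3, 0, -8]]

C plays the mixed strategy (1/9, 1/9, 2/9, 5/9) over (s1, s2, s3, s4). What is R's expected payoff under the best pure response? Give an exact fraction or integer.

r1: (0)·(1/9) + (-4)·(1/9) + (5)·(2/9) + (8)·(5/9) = 46/9.
r2: (6)·(1/9) + (4)·(1/9) + (-6)·(2/9) + (0)·(5/9) = -2/9.
r3: (8)·(1/9) + (3)·(1/9) + (0)·(2/9) + (-8)·(5/9) = -29/9.
The best pure response is r1 with expected payoff 46/9.

46/9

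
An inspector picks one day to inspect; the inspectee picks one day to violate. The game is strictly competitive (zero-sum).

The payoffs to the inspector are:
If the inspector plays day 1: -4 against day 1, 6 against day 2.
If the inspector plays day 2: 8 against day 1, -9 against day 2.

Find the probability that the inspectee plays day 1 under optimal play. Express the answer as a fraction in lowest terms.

5/9

Row minima are -4 and -9, so the inspector's maximin is -4; column maxima are 8 and 6, so the inspectee's minimax is 6. These differ, so the equilibrium is in mixed strategies.
Let the inspectee play day 1 with probability q. The inspector is indifferent when −4q + 6(1−q) = 8q − 9(1−q), giving q = 5/9.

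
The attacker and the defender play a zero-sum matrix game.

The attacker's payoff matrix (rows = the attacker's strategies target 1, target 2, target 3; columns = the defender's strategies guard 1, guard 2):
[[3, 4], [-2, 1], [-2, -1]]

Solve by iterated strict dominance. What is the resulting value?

Row target 3 is strictly dominated by row target 1 (3>-2, 4>-1); eliminate target 3.
Row target 2 is strictly dominated by row target 1 (3>-2, 4>1); eliminate target 2.
Column guard 2 is strictly dominated by guard 1 for the defender (3<4); eliminate guard 2.
Only (target 1, guard 1) remains, with payoff 3.

3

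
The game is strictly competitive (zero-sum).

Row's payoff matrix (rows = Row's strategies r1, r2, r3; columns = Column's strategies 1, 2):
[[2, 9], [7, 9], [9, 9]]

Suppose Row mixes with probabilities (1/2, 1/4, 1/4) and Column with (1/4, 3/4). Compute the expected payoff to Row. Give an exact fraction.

Against (1/4, 3/4), each row's expected payoff is r1: 29/4; r2: 17/2; r3: 9.
Taking the (1/2, 1/4, 1/4)-weighted average: (1/2)·(29/4) + (1/4)·(17/2) + (1/4)·(9) = 8.

8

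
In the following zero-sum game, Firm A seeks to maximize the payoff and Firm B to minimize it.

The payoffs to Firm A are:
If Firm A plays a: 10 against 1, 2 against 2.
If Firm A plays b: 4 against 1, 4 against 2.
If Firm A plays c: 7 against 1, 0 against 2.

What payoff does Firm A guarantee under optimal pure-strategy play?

4

Row minima: 2, 4, 0 → Firm A's maximin is 4.
Column maxima: 10, 4 → Firm B's minimax is 4.
They coincide at (b, 2), so the value is 4.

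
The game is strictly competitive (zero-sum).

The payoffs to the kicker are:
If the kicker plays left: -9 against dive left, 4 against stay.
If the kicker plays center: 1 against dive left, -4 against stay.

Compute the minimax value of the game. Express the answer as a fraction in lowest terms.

Row minima are -9 and -4, so the kicker's maximin is -4; column maxima are 1 and 4, so the goalkeeper's minimax is 1. These differ, so the equilibrium is in mixed strategies.
Let the kicker play left with probability p. The goalkeeper is indifferent when −9p + (1−p) = 4p − 4(1−p), giving p = 5/18.
Let the goalkeeper play dive left with probability q. The kicker is indifferent when −9q + 4(1−q) = q − 4(1−q), giving q = 4/9.
The value is -9·(4/9) + (4)·(5/9) = -16/9.

-16/9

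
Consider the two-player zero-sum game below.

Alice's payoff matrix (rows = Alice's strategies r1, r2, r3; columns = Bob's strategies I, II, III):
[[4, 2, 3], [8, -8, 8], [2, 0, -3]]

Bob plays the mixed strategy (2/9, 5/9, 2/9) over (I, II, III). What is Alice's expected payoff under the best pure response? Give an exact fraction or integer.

8/3

r1: (4)·(2/9) + (2)·(5/9) + (3)·(2/9) = 8/3.
r2: (8)·(2/9) + (-8)·(5/9) + (8)·(2/9) = -8/9.
r3: (2)·(2/9) + (0)·(5/9) + (-3)·(2/9) = -2/9.
The best pure response is r1 with expected payoff 8/3.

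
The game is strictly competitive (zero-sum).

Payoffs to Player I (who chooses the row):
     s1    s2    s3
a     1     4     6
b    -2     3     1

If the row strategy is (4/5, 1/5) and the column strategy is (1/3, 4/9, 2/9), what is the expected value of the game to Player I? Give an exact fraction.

Against (1/3, 4/9, 2/9), each row's expected payoff is a: 31/9; b: 8/9.
Taking the (4/5, 1/5)-weighted average: (4/5)·(31/9) + (1/5)·(8/9) = 44/15.

44/15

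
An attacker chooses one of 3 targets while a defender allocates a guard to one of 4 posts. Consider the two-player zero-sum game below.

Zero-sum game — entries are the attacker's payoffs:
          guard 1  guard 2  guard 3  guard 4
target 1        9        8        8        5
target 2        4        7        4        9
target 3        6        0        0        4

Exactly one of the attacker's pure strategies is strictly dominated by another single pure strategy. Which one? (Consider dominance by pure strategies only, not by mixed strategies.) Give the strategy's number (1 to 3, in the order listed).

Compare target 3 with target 1: 9 > 6, 8 > 0, 8 > 0, 5 > 4.
So target 1 strictly dominates target 3 for the attacker; target 3 is strictly dominated.

3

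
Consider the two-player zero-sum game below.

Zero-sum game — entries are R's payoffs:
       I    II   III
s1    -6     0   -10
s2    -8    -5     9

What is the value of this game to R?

Column II is strictly dominated by I for C (it gives R more in every row).
The remaining 2×2 game on (s1, s2) × (I, III) has no saddle point. Let R play s1 with probability p; indifference gives −6p − 8(1−p) = −10p + 9(1−p), so p = 17/21.
Similarly C's optimal q on I is 19/21, and the value is -6·(19/21) + (-10)·(2/21) = -134/21.

-134/21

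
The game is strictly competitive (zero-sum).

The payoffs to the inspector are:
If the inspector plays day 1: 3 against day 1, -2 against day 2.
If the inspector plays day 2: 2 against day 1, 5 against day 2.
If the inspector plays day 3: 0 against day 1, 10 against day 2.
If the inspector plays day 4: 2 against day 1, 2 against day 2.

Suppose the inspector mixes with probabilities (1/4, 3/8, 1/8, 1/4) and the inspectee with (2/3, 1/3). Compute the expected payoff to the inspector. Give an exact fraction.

19/8

Against (2/3, 1/3), each row's expected payoff is day 1: 4/3; day 2: 3; day 3: 10/3; day 4: 2.
Taking the (1/4, 3/8, 1/8, 1/4)-weighted average: (1/4)·(4/3) + (3/8)·(3) + (1/8)·(10/3) + (1/4)·(2) = 19/8.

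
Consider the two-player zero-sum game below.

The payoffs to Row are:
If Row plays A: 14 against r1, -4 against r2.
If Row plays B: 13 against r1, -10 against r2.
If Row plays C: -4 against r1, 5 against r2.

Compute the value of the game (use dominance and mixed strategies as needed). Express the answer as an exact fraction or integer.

Row B is strictly dominated by row A, so Row never plays it.
The remaining 2×2 game on (A, C) × (r1, r2) has no saddle point. Let Row play A with probability p; indifference gives 14p − 4(1−p) = −4p + 5(1−p), so p = 1/3.
Similarly Column's optimal q on r1 is 1/3, and the value is 14·(1/3) + (-4)·(2/3) = 2.

2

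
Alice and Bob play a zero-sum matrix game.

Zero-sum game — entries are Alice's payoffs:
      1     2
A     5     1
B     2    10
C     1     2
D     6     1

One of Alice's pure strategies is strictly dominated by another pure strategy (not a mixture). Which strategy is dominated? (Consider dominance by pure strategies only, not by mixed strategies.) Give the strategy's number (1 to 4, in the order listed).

Compare C with B: 2 > 1, 10 > 2.
So B strictly dominates C for Alice; C is strictly dominated.

3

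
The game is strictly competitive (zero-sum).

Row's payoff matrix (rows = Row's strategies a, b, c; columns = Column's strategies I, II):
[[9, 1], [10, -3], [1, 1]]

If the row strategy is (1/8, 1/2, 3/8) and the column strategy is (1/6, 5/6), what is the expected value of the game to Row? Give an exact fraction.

Against (1/6, 5/6), each row's expected payoff is a: 7/3; b: -5/6; c: 1.
Taking the (1/8, 1/2, 3/8)-weighted average: (1/8)·(7/3) + (1/2)·(-5/6) + (3/8)·(1) = 1/4.

1/4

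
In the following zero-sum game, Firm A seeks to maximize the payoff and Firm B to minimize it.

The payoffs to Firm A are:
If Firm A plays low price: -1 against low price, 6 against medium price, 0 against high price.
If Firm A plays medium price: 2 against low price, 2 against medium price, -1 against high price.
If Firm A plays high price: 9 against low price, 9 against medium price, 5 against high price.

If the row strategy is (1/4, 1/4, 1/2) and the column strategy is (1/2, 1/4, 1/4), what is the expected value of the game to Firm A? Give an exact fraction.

Against (1/2, 1/4, 1/4), each row's expected payoff is low price: 1; medium price: 5/4; high price: 8.
Taking the (1/4, 1/4, 1/2)-weighted average: (1/4)·(1) + (1/4)·(5/4) + (1/2)·(8) = 73/16.

73/16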